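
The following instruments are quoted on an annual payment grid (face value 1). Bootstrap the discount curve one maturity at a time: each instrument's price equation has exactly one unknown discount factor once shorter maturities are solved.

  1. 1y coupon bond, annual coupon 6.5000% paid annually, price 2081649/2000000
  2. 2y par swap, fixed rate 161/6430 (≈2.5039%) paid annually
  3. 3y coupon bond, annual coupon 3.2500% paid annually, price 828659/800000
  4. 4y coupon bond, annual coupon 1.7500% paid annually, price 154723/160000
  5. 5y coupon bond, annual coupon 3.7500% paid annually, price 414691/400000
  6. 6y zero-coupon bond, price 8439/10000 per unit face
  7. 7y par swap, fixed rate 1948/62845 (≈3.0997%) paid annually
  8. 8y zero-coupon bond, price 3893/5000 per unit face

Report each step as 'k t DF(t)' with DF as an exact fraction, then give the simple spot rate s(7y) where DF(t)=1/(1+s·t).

1 1 9773/10000
2 2 9517/10000
3 3 377/400
4 4 901/1000
5 5 8629/10000
6 6 8439/10000
7 7 2013/2500
8 8 3893/5000
s(7y) = (1/(2013/2500) − 1)/(7) = 487/14091 ≈ 3.4561%

step 1 [1y] bond c/1=13/200: DF=(2081649/2000000 − 13/200·(0))/(1+13/200) = 9773/10000 ≈ 0.977300
step 2 [2y] swap r/1=161/6430: DF=(1 − 161/6430·(0.977300))/(1+161/6430) = 9517/10000 ≈ 0.951700
step 3 [3y] bond c/1=13/400: DF=(828659/800000 − 13/400·(0.977300+0.951700))/(1+13/400) = 377/400 ≈ 0.942500
step 4 [4y] bond c/1=7/400: DF=(154723/160000 − 7/400·(0.977300+0.951700+0.942500))/(1+7/400) = 901/1000 ≈ 0.901000
step 5 [5y] bond c/1=3/80: DF=(414691/400000 − 3/80·(0.977300+0.951700+0.942500+0.901000))/(1+3/80) = 8629/10000 ≈ 0.862900
step 6 [6y] zero: DF = P = 8439/10000 ≈ 0.843900
step 7 [7y] swap r/1=1948/62845: DF=(1 − 1948/62845·(0.977300+0.951700+0.942500+0.901000+0.862900+0.843900))/(1+1948/62845) = 2013/2500 ≈ 0.805200
step 8 [8y] zero: DF = P = 3893/5000 ≈ 0.778600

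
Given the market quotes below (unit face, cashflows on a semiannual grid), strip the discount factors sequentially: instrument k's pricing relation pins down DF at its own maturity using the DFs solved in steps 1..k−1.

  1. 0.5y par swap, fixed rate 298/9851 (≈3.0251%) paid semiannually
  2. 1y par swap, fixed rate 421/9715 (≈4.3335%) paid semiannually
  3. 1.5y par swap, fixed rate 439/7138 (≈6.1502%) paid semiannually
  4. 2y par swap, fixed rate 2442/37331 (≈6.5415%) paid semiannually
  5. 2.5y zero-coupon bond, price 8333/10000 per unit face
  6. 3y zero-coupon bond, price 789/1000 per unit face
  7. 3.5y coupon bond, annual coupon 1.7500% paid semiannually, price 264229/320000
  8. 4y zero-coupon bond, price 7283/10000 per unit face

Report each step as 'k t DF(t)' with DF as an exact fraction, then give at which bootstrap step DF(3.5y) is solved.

1 1/2 9851/10000
2 1 9579/10000
3 3/2 4561/5000
4 2 8779/10000
5 5/2 8333/10000
6 3 789/1000
7 7/2 7721/10000
8 4 7283/10000
DF(3.5y) is solved at step 7

step 1 [0.5y] swap r/2=149/9851: DF=(1 − 149/9851·(0))/(1+149/9851) = 9851/10000 ≈ 0.985100
step 2 [1y] swap r/2=421/19430: DF=(1 − 421/19430·(0.985100))/(1+421/19430) = 9579/10000 ≈ 0.957900
step 3 [1.5y] swap r/2=439/14276: DF=(1 − 439/14276·(0.985100+0.957900))/(1+439/14276) = 4561/5000 ≈ 0.912200
step 4 [2y] swap r/2=1221/37331: DF=(1 − 1221/37331·(0.985100+0.957900+0.912200))/(1+1221/37331) = 8779/10000 ≈ 0.877900
step 5 [2.5y] zero: DF = P = 8333/10000 ≈ 0.833300
step 6 [3y] zero: DF = P = 789/1000 ≈ 0.789000
step 7 [3.5y] bond c/2=7/800: DF=(264229/320000 − 7/800·(0.985100+0.957900+0.912200+0.877900+0.833300+0.789000))/(1+7/800) = 7721/10000 ≈ 0.772100
step 8 [4y] zero: DF = P = 7283/10000 ≈ 0.728300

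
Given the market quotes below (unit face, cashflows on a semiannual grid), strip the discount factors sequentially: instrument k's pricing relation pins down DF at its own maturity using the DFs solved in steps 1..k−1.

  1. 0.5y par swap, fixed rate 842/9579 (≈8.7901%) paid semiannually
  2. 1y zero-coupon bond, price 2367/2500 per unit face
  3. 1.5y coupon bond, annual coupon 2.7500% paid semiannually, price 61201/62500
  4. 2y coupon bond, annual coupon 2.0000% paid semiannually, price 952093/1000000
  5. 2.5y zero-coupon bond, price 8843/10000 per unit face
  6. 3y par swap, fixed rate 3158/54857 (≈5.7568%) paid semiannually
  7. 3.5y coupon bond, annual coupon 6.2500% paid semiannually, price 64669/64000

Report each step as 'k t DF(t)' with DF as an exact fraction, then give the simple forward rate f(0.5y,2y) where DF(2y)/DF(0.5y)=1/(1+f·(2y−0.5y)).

1 1/2 9579/10000
2 1 2367/2500
3 3/2 9401/10000
4 2 1829/2000
5 5/2 8843/10000
6 3 8421/10000
7 7/2 1017/1250
f(0.5y,2y) = ((9579/10000)/(1829/2000) − 1)/(3/2) = 28/885 ≈ 3.1638%

step 1 [0.5y] swap r/2=421/9579: DF=(1 − 421/9579·(0))/(1+421/9579) = 9579/10000 ≈ 0.957900
step 2 [1y] zero: DF = P = 2367/2500 ≈ 0.946800
step 3 [1.5y] bond c/2=11/800: DF=(61201/62500 − 11/800·(0.957900+0.946800))/(1+11/800) = 9401/10000 ≈ 0.940100
step 4 [2y] bond c/2=1/100: DF=(952093/1000000 − 1/100·(0.957900+0.946800+0.940100))/(1+1/100) = 1829/2000 ≈ 0.914500
step 5 [2.5y] zero: DF = P = 8843/10000 ≈ 0.884300
step 6 [3y] swap r/2=1579/54857: DF=(1 − 1579/54857·(0.957900+0.946800+0.940100+0.914500+0.884300))/(1+1579/54857) = 8421/10000 ≈ 0.842100
step 7 [3.5y] bond c/2=1/32: DF=(64669/64000 − 1/32·(0.957900+0.946800+0.940100+0.914500+0.884300+0.842100))/(1+1/32) = 1017/1250 ≈ 0.813600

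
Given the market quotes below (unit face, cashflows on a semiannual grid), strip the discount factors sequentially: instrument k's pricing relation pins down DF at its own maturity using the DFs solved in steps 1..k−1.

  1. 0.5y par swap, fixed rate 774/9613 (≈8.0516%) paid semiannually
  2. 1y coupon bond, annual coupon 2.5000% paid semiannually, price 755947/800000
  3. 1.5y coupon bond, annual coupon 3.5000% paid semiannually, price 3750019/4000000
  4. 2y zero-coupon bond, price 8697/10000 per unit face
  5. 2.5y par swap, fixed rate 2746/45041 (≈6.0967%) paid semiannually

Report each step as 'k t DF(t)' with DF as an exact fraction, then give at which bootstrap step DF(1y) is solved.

step 1 [0.5y] swap r/2=387/9613: DF=(1 − 387/9613·(0))/(1+387/9613) = 9613/10000 ≈ 0.961300
step 2 [1y] bond c/2=1/80: DF=(755947/800000 − 1/80·(0.961300))/(1+1/80) = 4607/5000 ≈ 0.921400
step 3 [1.5y] bond c/2=7/400: DF=(3750019/4000000 − 7/400·(0.961300+0.921400))/(1+7/400) = 889/1000 ≈ 0.889000
step 4 [2y] zero: DF = P = 8697/10000 ≈ 0.869700
step 5 [2.5y] swap r/2=1373/45041: DF=(1 − 1373/45041·(0.961300+0.921400+0.889000+0.869700))/(1+1373/45041) = 8627/10000 ≈ 0.862700

1 1/2 9613/10000
2 1 4607/5000
3 3/2 889/1000
4 2 8697/10000
5 5/2 8627/10000
DF(1y) is solved at step 2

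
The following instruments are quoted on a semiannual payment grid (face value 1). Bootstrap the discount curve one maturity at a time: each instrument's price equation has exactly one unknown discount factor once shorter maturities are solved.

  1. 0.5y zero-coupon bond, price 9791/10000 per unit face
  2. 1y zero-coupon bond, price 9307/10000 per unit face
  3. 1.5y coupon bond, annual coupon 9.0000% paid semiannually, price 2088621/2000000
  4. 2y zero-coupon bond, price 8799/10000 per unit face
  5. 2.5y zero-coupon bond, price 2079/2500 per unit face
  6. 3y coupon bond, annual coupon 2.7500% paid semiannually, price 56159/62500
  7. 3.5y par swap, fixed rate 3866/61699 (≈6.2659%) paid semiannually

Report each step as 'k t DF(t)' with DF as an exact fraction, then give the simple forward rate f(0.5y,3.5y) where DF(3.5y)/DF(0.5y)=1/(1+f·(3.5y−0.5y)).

1 1/2 9791/10000
2 1 9307/10000
3 3/2 9171/10000
4 2 8799/10000
5 5/2 2079/2500
6 3 1031/1250
7 7/2 8067/10000
f(0.5y,3.5y) = ((9791/10000)/(8067/10000) − 1)/(3) = 1724/24201 ≈ 7.1237%

step 1 [0.5y] zero: DF = P = 9791/10000 ≈ 0.979100
step 2 [1y] zero: DF = P = 9307/10000 ≈ 0.930700
step 3 [1.5y] bond c/2=9/200: DF=(2088621/2000000 − 9/200·(0.979100+0.930700))/(1+9/200) = 9171/10000 ≈ 0.917100
step 4 [2y] zero: DF = P = 8799/10000 ≈ 0.879900
step 5 [2.5y] zero: DF = P = 2079/2500 ≈ 0.831600
step 6 [3y] bond c/2=11/800: DF=(56159/62500 − 11/800·(0.979100+0.930700+0.917100+0.879900+0.831600))/(1+11/800) = 1031/1250 ≈ 0.824800
step 7 [3.5y] swap r/2=1933/61699: DF=(1 − 1933/61699·(0.979100+0.930700+0.917100+0.879900+0.831600+0.824800))/(1+1933/61699) = 8067/10000 ≈ 0.806700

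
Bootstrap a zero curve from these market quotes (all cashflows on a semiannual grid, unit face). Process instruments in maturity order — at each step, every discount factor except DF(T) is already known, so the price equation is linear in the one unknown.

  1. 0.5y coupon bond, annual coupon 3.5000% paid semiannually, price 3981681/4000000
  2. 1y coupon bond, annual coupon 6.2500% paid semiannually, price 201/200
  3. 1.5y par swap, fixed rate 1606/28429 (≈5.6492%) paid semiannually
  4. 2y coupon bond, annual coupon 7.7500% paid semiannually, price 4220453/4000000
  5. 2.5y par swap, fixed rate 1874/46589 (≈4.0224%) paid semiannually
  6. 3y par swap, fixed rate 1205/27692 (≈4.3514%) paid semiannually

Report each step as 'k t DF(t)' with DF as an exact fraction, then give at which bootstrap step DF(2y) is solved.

step 1 [0.5y] bond c/2=7/400: DF=(3981681/4000000 − 7/400·(0))/(1+7/400) = 9783/10000 ≈ 0.978300
step 2 [1y] bond c/2=1/32: DF=(201/200 − 1/32·(0.978300))/(1+1/32) = 9449/10000 ≈ 0.944900
step 3 [1.5y] swap r/2=803/28429: DF=(1 − 803/28429·(0.978300+0.944900))/(1+803/28429) = 9197/10000 ≈ 0.919700
step 4 [2y] bond c/2=31/800: DF=(4220453/4000000 − 31/800·(0.978300+0.944900+0.919700))/(1+31/800) = 9097/10000 ≈ 0.909700
step 5 [2.5y] swap r/2=937/46589: DF=(1 − 937/46589·(0.978300+0.944900+0.919700+0.909700))/(1+937/46589) = 9063/10000 ≈ 0.906300
step 6 [3y] swap r/2=1205/55384: DF=(1 − 1205/55384·(0.978300+0.944900+0.919700+0.909700+0.906300))/(1+1205/55384) = 1759/2000 ≈ 0.879500

1 1/2 9783/10000
2 1 9449/10000
3 3/2 9197/10000
4 2 9097/10000
5 5/2 9063/10000
6 3 1759/2000
DF(2y) is solved at step 4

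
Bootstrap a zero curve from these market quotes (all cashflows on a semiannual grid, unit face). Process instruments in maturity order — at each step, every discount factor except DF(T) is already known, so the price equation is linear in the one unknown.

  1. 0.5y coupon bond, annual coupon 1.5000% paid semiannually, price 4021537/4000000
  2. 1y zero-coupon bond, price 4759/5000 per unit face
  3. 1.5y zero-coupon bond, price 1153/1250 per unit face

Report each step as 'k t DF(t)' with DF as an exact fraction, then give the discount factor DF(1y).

1 1/2 9979/10000
2 1 4759/5000
3 3/2 1153/1250
DF(1y) = 4759/5000 ≈ 0.951800

step 1 [0.5y] bond c/2=3/400: DF=(4021537/4000000 − 3/400·(0))/(1+3/400) = 9979/10000 ≈ 0.997900
step 2 [1y] zero: DF = P = 4759/5000 ≈ 0.951800
step 3 [1.5y] zero: DF = P = 1153/1250 ≈ 0.922400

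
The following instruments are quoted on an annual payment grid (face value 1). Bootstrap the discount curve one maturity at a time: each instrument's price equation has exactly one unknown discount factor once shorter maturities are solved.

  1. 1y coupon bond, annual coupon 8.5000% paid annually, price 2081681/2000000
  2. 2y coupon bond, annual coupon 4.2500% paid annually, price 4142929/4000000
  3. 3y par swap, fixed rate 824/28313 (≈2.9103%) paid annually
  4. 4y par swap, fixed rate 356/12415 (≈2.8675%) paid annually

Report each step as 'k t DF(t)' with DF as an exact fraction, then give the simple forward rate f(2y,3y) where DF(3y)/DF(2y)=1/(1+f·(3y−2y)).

step 1 [1y] bond c/1=17/200: DF=(2081681/2000000 − 17/200·(0))/(1+17/200) = 9593/10000 ≈ 0.959300
step 2 [2y] bond c/1=17/400: DF=(4142929/4000000 − 17/400·(0.959300))/(1+17/400) = 1193/1250 ≈ 0.954400
step 3 [3y] swap r/1=824/28313: DF=(1 − 824/28313·(0.959300+0.954400))/(1+824/28313) = 1147/1250 ≈ 0.917600
step 4 [4y] swap r/1=356/12415: DF=(1 − 356/12415·(0.959300+0.954400+0.917600))/(1+356/12415) = 2233/2500 ≈ 0.893200

1 1 9593/10000
2 2 1193/1250
3 3 1147/1250
4 4 2233/2500
f(2y,3y) = ((1193/1250)/(1147/1250) − 1)/(1) = 46/1147 ≈ 4.0105%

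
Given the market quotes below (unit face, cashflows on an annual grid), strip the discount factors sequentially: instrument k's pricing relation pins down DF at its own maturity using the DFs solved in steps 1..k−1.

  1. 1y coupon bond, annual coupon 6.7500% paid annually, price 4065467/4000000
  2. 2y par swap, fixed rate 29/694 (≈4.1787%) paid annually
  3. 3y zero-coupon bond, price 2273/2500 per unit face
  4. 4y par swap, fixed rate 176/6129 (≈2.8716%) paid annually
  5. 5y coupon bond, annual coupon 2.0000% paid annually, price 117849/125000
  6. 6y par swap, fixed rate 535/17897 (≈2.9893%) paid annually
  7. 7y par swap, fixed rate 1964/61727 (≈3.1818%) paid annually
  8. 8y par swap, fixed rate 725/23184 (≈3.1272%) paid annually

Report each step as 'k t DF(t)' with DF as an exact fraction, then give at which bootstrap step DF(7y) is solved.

1 1 9521/10000
2 2 9217/10000
3 3 2273/2500
4 4 559/625
5 5 4261/5000
6 6 1679/2000
7 7 2009/2500
8 8 313/400
DF(7y) is solved at step 7

step 1 [1y] bond c/1=27/400: DF=(4065467/4000000 − 27/400·(0))/(1+27/400) = 9521/10000 ≈ 0.952100
step 2 [2y] swap r/1=29/694: DF=(1 − 29/694·(0.952100))/(1+29/694) = 9217/10000 ≈ 0.921700
step 3 [3y] zero: DF = P = 2273/2500 ≈ 0.909200
step 4 [4y] swap r/1=176/6129: DF=(1 − 176/6129·(0.952100+0.921700+0.909200))/(1+176/6129) = 559/625 ≈ 0.894400
step 5 [5y] bond c/1=1/50: DF=(117849/125000 − 1/50·(0.952100+0.921700+0.909200+0.894400))/(1+1/50) = 4261/5000 ≈ 0.852200
step 6 [6y] swap r/1=535/17897: DF=(1 − 535/17897·(0.952100+0.921700+0.909200+0.894400+0.852200))/(1+535/17897) = 1679/2000 ≈ 0.839500
step 7 [7y] swap r/1=1964/61727: DF=(1 − 1964/61727·(0.952100+0.921700+0.909200+0.894400+0.852200+0.839500))/(1+1964/61727) = 2009/2500 ≈ 0.803600
step 8 [8y] swap r/1=725/23184: DF=(1 − 725/23184·(0.952100+0.921700+0.909200+0.894400+0.852200+0.839500+0.803600))/(1+725/23184) = 313/400 ≈ 0.782500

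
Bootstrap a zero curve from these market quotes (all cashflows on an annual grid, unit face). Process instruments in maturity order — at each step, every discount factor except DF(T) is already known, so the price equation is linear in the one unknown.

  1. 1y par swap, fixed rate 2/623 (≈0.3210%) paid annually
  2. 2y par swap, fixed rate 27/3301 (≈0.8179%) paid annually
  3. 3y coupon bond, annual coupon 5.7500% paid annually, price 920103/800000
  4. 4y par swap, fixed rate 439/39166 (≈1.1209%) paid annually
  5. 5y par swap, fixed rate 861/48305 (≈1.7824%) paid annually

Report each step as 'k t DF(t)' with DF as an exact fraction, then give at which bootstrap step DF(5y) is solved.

1 1 623/625
2 2 4919/5000
3 3 9799/10000
4 4 9561/10000
5 5 9139/10000
DF(5y) is solved at step 5

step 1 [1y] swap r/1=2/623: DF=(1 − 2/623·(0))/(1+2/623) = 623/625 ≈ 0.996800
step 2 [2y] swap r/1=27/3301: DF=(1 − 27/3301·(0.996800))/(1+27/3301) = 4919/5000 ≈ 0.983800
step 3 [3y] bond c/1=23/400: DF=(920103/800000 − 23/400·(0.996800+0.983800))/(1+23/400) = 9799/10000 ≈ 0.979900
step 4 [4y] swap r/1=439/39166: DF=(1 − 439/39166·(0.996800+0.983800+0.979900))/(1+439/39166) = 9561/10000 ≈ 0.956100
step 5 [5y] swap r/1=861/48305: DF=(1 − 861/48305·(0.996800+0.983800+0.979900+0.956100))/(1+861/48305) = 9139/10000 ≈ 0.913900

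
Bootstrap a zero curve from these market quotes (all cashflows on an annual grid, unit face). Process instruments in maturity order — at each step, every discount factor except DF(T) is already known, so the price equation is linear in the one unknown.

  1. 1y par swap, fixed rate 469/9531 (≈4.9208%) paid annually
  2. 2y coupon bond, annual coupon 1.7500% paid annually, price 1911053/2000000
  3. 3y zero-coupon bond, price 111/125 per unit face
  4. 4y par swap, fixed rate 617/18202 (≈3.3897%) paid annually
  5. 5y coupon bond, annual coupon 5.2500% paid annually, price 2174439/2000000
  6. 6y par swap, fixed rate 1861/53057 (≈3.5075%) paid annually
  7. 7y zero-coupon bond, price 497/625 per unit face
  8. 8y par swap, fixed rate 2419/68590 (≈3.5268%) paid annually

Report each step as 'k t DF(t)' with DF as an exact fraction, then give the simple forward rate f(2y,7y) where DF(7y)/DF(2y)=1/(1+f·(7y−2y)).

1 1 9531/10000
2 2 9227/10000
3 3 111/125
4 4 4383/5000
5 5 4257/5000
6 6 8139/10000
7 7 497/625
8 8 7581/10000
f(2y,7y) = ((9227/10000)/(497/625) − 1)/(5) = 255/7952 ≈ 3.2067%

step 1 [1y] swap r/1=469/9531: DF=(1 − 469/9531·(0))/(1+469/9531) = 9531/10000 ≈ 0.953100
step 2 [2y] bond c/1=7/400: DF=(1911053/2000000 − 7/400·(0.953100))/(1+7/400) = 9227/10000 ≈ 0.922700
step 3 [3y] zero: DF = P = 111/125 ≈ 0.888000
step 4 [4y] swap r/1=617/18202: DF=(1 − 617/18202·(0.953100+0.922700+0.888000))/(1+617/18202) = 4383/5000 ≈ 0.876600
step 5 [5y] bond c/1=21/400: DF=(2174439/2000000 − 21/400·(0.953100+0.922700+0.888000+0.876600))/(1+21/400) = 4257/5000 ≈ 0.851400
step 6 [6y] swap r/1=1861/53057: DF=(1 − 1861/53057·(0.953100+0.922700+0.888000+0.876600+0.851400))/(1+1861/53057) = 8139/10000 ≈ 0.813900
step 7 [7y] zero: DF = P = 497/625 ≈ 0.795200
step 8 [8y] swap r/1=2419/68590: DF=(1 − 2419/68590·(0.953100+0.922700+0.888000+0.876600+0.851400+0.813900+0.795200))/(1+2419/68590) = 7581/10000 ≈ 0.758100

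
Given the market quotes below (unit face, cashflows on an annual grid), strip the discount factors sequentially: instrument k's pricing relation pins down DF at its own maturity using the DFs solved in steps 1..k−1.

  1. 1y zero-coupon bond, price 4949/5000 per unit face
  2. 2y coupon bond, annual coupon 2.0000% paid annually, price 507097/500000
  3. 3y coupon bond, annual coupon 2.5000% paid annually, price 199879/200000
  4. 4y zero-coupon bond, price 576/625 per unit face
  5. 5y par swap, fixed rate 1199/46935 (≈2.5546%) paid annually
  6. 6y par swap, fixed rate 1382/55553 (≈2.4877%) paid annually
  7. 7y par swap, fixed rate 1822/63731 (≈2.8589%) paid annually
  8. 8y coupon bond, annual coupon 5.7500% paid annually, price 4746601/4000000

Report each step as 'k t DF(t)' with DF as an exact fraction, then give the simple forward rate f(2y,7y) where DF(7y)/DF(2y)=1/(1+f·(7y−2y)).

step 1 [1y] zero: DF = P = 4949/5000 ≈ 0.989800
step 2 [2y] bond c/1=1/50: DF=(507097/500000 − 1/50·(0.989800))/(1+1/50) = 9749/10000 ≈ 0.974900
step 3 [3y] bond c/1=1/40: DF=(199879/200000 − 1/40·(0.989800+0.974900))/(1+1/40) = 9271/10000 ≈ 0.927100
step 4 [4y] zero: DF = P = 576/625 ≈ 0.921600
step 5 [5y] swap r/1=1199/46935: DF=(1 − 1199/46935·(0.989800+0.974900+0.927100+0.921600))/(1+1199/46935) = 8801/10000 ≈ 0.880100
step 6 [6y] swap r/1=1382/55553: DF=(1 − 1382/55553·(0.989800+0.974900+0.927100+0.921600+0.880100))/(1+1382/55553) = 4309/5000 ≈ 0.861800
step 7 [7y] swap r/1=1822/63731: DF=(1 − 1822/63731·(0.989800+0.974900+0.927100+0.921600+0.880100+0.861800))/(1+1822/63731) = 4089/5000 ≈ 0.817800
step 8 [8y] bond c/1=23/400: DF=(4746601/4000000 − 23/400·(0.989800+0.974900+0.927100+0.921600+0.880100+0.861800+0.817800))/(1+23/400) = 1939/2500 ≈ 0.775600

1 1 4949/5000
2 2 9749/10000
3 3 9271/10000
4 4 576/625
5 5 8801/10000
6 6 4309/5000
7 7 4089/5000
8 8 1939/2500
f(2y,7y) = ((9749/10000)/(4089/5000) − 1)/(5) = 1571/40890 ≈ 3.8420%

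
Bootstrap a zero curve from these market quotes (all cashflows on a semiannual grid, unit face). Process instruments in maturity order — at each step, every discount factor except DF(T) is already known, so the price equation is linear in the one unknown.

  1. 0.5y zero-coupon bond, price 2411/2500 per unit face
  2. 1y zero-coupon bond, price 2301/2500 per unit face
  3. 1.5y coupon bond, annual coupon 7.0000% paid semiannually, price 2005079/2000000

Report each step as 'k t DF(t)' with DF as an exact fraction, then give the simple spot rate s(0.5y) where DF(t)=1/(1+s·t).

1 1/2 2411/2500
2 1 2301/2500
3 3/2 9049/10000
s(0.5y) = (1/(2411/2500) − 1)/(1/2) = 178/2411 ≈ 7.3828%

step 1 [0.5y] zero: DF = P = 2411/2500 ≈ 0.964400
step 2 [1y] zero: DF = P = 2301/2500 ≈ 0.920400
step 3 [1.5y] bond c/2=7/200: DF=(2005079/2000000 − 7/200·(0.964400+0.920400))/(1+7/200) = 9049/10000 ≈ 0.904900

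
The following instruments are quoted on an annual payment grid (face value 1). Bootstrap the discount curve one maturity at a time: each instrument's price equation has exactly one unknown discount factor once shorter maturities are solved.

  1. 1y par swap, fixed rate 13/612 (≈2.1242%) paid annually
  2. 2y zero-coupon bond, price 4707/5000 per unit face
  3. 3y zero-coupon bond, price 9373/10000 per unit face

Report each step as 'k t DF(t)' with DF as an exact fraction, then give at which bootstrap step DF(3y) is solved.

1 1 612/625
2 2 4707/5000
3 3 9373/10000
DF(3y) is solved at step 3

step 1 [1y] swap r/1=13/612: DF=(1 − 13/612·(0))/(1+13/612) = 612/625 ≈ 0.979200
step 2 [2y] zero: DF = P = 4707/5000 ≈ 0.941400
step 3 [3y] zero: DF = P = 9373/10000 ≈ 0.937300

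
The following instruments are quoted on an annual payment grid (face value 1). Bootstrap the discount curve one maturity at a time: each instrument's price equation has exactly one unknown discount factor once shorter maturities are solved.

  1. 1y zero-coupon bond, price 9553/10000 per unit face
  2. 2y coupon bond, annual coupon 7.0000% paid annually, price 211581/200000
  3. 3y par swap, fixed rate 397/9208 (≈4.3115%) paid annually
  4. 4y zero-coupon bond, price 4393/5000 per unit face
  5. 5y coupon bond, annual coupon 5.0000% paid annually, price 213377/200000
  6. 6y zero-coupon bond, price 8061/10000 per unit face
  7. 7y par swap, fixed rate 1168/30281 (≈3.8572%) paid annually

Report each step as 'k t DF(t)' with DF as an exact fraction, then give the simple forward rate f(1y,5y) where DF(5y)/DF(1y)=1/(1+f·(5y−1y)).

1 1 9553/10000
2 2 4631/5000
3 3 8809/10000
4 4 4393/5000
5 5 8427/10000
6 6 8061/10000
7 7 479/625
f(1y,5y) = ((9553/10000)/(8427/10000) − 1)/(4) = 563/16854 ≈ 3.3405%

step 1 [1y] zero: DF = P = 9553/10000 ≈ 0.955300
step 2 [2y] bond c/1=7/100: DF=(211581/200000 − 7/100·(0.955300))/(1+7/100) = 4631/5000 ≈ 0.926200
step 3 [3y] swap r/1=397/9208: DF=(1 − 397/9208·(0.955300+0.926200))/(1+397/9208) = 8809/10000 ≈ 0.880900
step 4 [4y] zero: DF = P = 4393/5000 ≈ 0.878600
step 5 [5y] bond c/1=1/20: DF=(213377/200000 − 1/20·(0.955300+0.926200+0.880900+0.878600))/(1+1/20) = 8427/10000 ≈ 0.842700
step 6 [6y] zero: DF = P = 8061/10000 ≈ 0.806100
step 7 [7y] swap r/1=1168/30281: DF=(1 − 1168/30281·(0.955300+0.926200+0.880900+0.878600+0.842700+0.806100))/(1+1168/30281) = 479/625 ≈ 0.766400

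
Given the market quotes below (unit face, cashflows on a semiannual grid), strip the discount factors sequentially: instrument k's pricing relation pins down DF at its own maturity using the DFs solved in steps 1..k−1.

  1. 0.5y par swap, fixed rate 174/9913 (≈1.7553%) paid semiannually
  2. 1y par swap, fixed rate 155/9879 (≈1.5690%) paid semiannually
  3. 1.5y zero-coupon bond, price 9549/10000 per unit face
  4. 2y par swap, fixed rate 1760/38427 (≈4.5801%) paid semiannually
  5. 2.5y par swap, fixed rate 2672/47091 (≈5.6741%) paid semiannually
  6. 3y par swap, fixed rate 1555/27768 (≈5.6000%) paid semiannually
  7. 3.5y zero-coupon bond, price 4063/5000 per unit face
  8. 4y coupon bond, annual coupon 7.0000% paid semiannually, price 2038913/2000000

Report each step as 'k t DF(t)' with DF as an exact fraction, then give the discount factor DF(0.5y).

1 1/2 9913/10000
2 1 1969/2000
3 3/2 9549/10000
4 2 114/125
5 5/2 1083/1250
6 3 1689/2000
7 7/2 4063/5000
8 4 7697/10000
DF(0.5y) = 9913/10000 ≈ 0.991300

step 1 [0.5y] swap r/2=87/9913: DF=(1 − 87/9913·(0))/(1+87/9913) = 9913/10000 ≈ 0.991300
step 2 [1y] swap r/2=155/19758: DF=(1 − 155/19758·(0.991300))/(1+155/19758) = 1969/2000 ≈ 0.984500
step 3 [1.5y] zero: DF = P = 9549/10000 ≈ 0.954900
step 4 [2y] swap r/2=880/38427: DF=(1 − 880/38427·(0.991300+0.984500+0.954900))/(1+880/38427) = 114/125 ≈ 0.912000
step 5 [2.5y] swap r/2=1336/47091: DF=(1 − 1336/47091·(0.991300+0.984500+0.954900+0.912000))/(1+1336/47091) = 1083/1250 ≈ 0.866400
step 6 [3y] swap r/2=1555/55536: DF=(1 − 1555/55536·(0.991300+0.984500+0.954900+0.912000+0.866400))/(1+1555/55536) = 1689/2000 ≈ 0.844500
step 7 [3.5y] zero: DF = P = 4063/5000 ≈ 0.812600
step 8 [4y] bond c/2=7/200: DF=(2038913/2000000 − 7/200·(0.991300+0.984500+0.954900+0.912000+0.866400+0.844500+0.812600))/(1+7/200) = 7697/10000 ≈ 0.769700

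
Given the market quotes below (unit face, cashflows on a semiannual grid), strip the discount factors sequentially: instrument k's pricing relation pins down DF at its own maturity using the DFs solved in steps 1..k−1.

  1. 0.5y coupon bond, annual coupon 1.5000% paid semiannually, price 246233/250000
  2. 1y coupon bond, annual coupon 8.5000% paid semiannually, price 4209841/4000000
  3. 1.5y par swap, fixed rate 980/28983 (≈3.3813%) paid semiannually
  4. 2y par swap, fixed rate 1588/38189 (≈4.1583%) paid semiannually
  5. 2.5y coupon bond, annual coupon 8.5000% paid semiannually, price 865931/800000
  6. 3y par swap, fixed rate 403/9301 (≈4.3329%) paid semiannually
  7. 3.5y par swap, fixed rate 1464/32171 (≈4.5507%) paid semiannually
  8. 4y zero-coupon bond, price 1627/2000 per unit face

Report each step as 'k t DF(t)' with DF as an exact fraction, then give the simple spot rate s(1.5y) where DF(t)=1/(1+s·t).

step 1 [0.5y] bond c/2=3/400: DF=(246233/250000 − 3/400·(0))/(1+3/400) = 611/625 ≈ 0.977600
step 2 [1y] bond c/2=17/400: DF=(4209841/4000000 − 17/400·(0.977600))/(1+17/400) = 9697/10000 ≈ 0.969700
step 3 [1.5y] swap r/2=490/28983: DF=(1 − 490/28983·(0.977600+0.969700))/(1+490/28983) = 951/1000 ≈ 0.951000
step 4 [2y] swap r/2=794/38189: DF=(1 − 794/38189·(0.977600+0.969700+0.951000))/(1+794/38189) = 4603/5000 ≈ 0.920600
step 5 [2.5y] bond c/2=17/400: DF=(865931/800000 − 17/400·(0.977600+0.969700+0.951000+0.920600))/(1+17/400) = 4413/5000 ≈ 0.882600
step 6 [3y] swap r/2=403/18602: DF=(1 − 403/18602·(0.977600+0.969700+0.951000+0.920600+0.882600))/(1+403/18602) = 8791/10000 ≈ 0.879100
step 7 [3.5y] swap r/2=732/32171: DF=(1 − 732/32171·(0.977600+0.969700+0.951000+0.920600+0.882600+0.879100))/(1+732/32171) = 1067/1250 ≈ 0.853600
step 8 [4y] zero: DF = P = 1627/2000 ≈ 0.813500

1 1/2 611/625
2 1 9697/10000
3 3/2 951/1000
4 2 4603/5000
5 5/2 4413/5000
6 3 8791/10000
7 7/2 1067/1250
8 4 1627/2000
s(1.5y) = (1/(951/1000) − 1)/(3/2) = 98/2853 ≈ 3.4350%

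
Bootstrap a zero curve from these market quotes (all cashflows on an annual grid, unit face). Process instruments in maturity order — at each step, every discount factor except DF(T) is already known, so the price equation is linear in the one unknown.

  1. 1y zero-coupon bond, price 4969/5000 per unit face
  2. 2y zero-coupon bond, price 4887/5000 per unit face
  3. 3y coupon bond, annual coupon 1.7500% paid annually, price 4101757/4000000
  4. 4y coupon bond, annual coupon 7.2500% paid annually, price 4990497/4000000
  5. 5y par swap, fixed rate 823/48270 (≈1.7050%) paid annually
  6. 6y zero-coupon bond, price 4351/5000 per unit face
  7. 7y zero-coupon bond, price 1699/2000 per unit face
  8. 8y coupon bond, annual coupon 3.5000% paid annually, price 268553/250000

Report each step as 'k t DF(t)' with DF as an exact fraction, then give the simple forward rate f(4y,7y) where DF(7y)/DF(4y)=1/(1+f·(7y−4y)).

step 1 [1y] zero: DF = P = 4969/5000 ≈ 0.993800
step 2 [2y] zero: DF = P = 4887/5000 ≈ 0.977400
step 3 [3y] bond c/1=7/400: DF=(4101757/4000000 − 7/400·(0.993800+0.977400))/(1+7/400) = 9739/10000 ≈ 0.973900
step 4 [4y] bond c/1=29/400: DF=(4990497/4000000 − 29/400·(0.993800+0.977400+0.973900))/(1+29/400) = 4821/5000 ≈ 0.964200
step 5 [5y] swap r/1=823/48270: DF=(1 − 823/48270·(0.993800+0.977400+0.973900+0.964200))/(1+823/48270) = 9177/10000 ≈ 0.917700
step 6 [6y] zero: DF = P = 4351/5000 ≈ 0.870200
step 7 [7y] zero: DF = P = 1699/2000 ≈ 0.849500
step 8 [8y] bond c/1=7/200: DF=(268553/250000 − 7/200·(0.993800+0.977400+0.973900+0.964200+0.917700+0.870200+0.849500))/(1+7/200) = 1633/2000 ≈ 0.816500

1 1 4969/5000
2 2 4887/5000
3 3 9739/10000
4 4 4821/5000
5 5 9177/10000
6 6 4351/5000
7 7 1699/2000
8 8 1633/2000
f(4y,7y) = ((4821/5000)/(1699/2000) − 1)/(3) = 1147/25485 ≈ 4.5007%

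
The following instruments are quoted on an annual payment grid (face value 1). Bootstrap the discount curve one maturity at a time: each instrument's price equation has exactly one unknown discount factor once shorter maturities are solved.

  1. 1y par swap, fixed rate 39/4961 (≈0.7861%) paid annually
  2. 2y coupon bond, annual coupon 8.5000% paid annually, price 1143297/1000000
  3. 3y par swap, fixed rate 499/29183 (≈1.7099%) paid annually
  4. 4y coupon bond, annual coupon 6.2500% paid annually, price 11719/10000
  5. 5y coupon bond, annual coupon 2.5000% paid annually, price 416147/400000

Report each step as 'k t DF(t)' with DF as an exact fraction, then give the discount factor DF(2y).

step 1 [1y] swap r/1=39/4961: DF=(1 − 39/4961·(0))/(1+39/4961) = 4961/5000 ≈ 0.992200
step 2 [2y] bond c/1=17/200: DF=(1143297/1000000 − 17/200·(0.992200))/(1+17/200) = 122/125 ≈ 0.976000
step 3 [3y] swap r/1=499/29183: DF=(1 − 499/29183·(0.992200+0.976000))/(1+499/29183) = 9501/10000 ≈ 0.950100
step 4 [4y] bond c/1=1/16: DF=(11719/10000 − 1/16·(0.992200+0.976000+0.950100))/(1+1/16) = 9313/10000 ≈ 0.931300
step 5 [5y] bond c/1=1/40: DF=(416147/400000 − 1/40·(0.992200+0.976000+0.950100+0.931300))/(1+1/40) = 9211/10000 ≈ 0.921100

1 1 4961/5000
2 2 122/125
3 3 9501/10000
4 4 9313/10000
5 5 9211/10000
DF(2y) = 122/125 ≈ 0.976000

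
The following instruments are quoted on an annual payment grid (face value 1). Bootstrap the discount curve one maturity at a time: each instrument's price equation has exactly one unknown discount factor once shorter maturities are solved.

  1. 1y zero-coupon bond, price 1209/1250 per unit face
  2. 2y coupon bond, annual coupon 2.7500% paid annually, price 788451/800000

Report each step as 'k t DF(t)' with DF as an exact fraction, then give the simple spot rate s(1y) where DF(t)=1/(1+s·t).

1 1 1209/1250
2 2 9333/10000
s(1y) = (1/(1209/1250) − 1)/(1) = 41/1209 ≈ 3.3912%

step 1 [1y] zero: DF = P = 1209/1250 ≈ 0.967200
step 2 [2y] bond c/1=11/400: DF=(788451/800000 − 11/400·(0.967200))/(1+11/400) = 9333/10000 ≈ 0.933300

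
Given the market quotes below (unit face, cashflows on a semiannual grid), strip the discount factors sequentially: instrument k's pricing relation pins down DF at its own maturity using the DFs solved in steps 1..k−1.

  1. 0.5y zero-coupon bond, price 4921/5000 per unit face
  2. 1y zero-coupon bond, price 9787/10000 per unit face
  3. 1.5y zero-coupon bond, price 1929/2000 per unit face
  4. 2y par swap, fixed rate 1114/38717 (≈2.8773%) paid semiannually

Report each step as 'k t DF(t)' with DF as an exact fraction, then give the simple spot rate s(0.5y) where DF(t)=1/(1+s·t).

1 1/2 4921/5000
2 1 9787/10000
3 3/2 1929/2000
4 2 9443/10000
s(0.5y) = (1/(4921/5000) − 1)/(1/2) = 158/4921 ≈ 3.2107%

step 1 [0.5y] zero: DF = P = 4921/5000 ≈ 0.984200
step 2 [1y] zero: DF = P = 9787/10000 ≈ 0.978700
step 3 [1.5y] zero: DF = P = 1929/2000 ≈ 0.964500
step 4 [2y] swap r/2=557/38717: DF=(1 − 557/38717·(0.984200+0.978700+0.964500))/(1+557/38717) = 9443/10000 ≈ 0.944300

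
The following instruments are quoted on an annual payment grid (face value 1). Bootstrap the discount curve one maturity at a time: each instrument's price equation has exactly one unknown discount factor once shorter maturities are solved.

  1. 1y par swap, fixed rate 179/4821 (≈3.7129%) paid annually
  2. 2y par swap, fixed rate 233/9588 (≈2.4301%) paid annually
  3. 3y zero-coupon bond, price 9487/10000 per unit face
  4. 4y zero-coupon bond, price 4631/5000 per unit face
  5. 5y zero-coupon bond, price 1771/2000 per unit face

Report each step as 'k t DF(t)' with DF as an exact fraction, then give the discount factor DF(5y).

1 1 4821/5000
2 2 4767/5000
3 3 9487/10000
4 4 4631/5000
5 5 1771/2000
DF(5y) = 1771/2000 ≈ 0.885500

step 1 [1y] swap r/1=179/4821: DF=(1 − 179/4821·(0))/(1+179/4821) = 4821/5000 ≈ 0.964200
step 2 [2y] swap r/1=233/9588: DF=(1 − 233/9588·(0.964200))/(1+233/9588) = 4767/5000 ≈ 0.953400
step 3 [3y] zero: DF = P = 9487/10000 ≈ 0.948700
step 4 [4y] zero: DF = P = 4631/5000 ≈ 0.926200
step 5 [5y] zero: DF = P = 1771/2000 ≈ 0.885500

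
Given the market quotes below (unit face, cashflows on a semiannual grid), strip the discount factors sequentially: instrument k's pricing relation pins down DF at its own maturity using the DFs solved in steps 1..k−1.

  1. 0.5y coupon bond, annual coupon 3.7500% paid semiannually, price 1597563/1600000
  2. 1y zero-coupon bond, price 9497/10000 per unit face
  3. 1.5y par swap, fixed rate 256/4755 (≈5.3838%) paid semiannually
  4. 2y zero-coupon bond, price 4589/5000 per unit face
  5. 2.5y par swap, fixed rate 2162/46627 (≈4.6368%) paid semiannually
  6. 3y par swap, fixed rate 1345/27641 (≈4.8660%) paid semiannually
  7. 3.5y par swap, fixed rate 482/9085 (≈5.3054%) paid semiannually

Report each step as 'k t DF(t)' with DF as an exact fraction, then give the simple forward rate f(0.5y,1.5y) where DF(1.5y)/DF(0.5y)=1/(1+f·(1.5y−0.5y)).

1 1/2 9801/10000
2 1 9497/10000
3 3/2 577/625
4 2 4589/5000
5 5/2 8919/10000
6 3 1731/2000
7 7/2 8313/10000
f(0.5y,1.5y) = ((9801/10000)/(577/625) − 1)/(1) = 569/9232 ≈ 6.1633%

step 1 [0.5y] bond c/2=3/160: DF=(1597563/1600000 − 3/160·(0))/(1+3/160) = 9801/10000 ≈ 0.980100
step 2 [1y] zero: DF = P = 9497/10000 ≈ 0.949700
step 3 [1.5y] swap r/2=128/4755: DF=(1 − 128/4755·(0.980100+0.949700))/(1+128/4755) = 577/625 ≈ 0.923200
step 4 [2y] zero: DF = P = 4589/5000 ≈ 0.917800
step 5 [2.5y] swap r/2=1081/46627: DF=(1 − 1081/46627·(0.980100+0.949700+0.923200+0.917800))/(1+1081/46627) = 8919/10000 ≈ 0.891900
step 6 [3y] swap r/2=1345/55282: DF=(1 − 1345/55282·(0.980100+0.949700+0.923200+0.917800+0.891900))/(1+1345/55282) = 1731/2000 ≈ 0.865500
step 7 [3.5y] swap r/2=241/9085: DF=(1 − 241/9085·(0.980100+0.949700+0.923200+0.917800+0.891900+0.865500))/(1+241/9085) = 8313/10000 ≈ 0.831300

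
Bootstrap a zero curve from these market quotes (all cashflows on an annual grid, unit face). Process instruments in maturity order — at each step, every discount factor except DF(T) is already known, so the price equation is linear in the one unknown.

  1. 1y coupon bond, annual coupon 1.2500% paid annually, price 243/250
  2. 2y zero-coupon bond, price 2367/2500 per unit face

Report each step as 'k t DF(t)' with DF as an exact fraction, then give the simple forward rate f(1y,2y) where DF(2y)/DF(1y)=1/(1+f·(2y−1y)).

1 1 24/25
2 2 2367/2500
f(1y,2y) = ((24/25)/(2367/2500) − 1)/(1) = 11/789 ≈ 1.3942%

step 1 [1y] bond c/1=1/80: DF=(243/250 − 1/80·(0))/(1+1/80) = 24/25 ≈ 0.960000
step 2 [2y] zero: DF = P = 2367/2500 ≈ 0.946800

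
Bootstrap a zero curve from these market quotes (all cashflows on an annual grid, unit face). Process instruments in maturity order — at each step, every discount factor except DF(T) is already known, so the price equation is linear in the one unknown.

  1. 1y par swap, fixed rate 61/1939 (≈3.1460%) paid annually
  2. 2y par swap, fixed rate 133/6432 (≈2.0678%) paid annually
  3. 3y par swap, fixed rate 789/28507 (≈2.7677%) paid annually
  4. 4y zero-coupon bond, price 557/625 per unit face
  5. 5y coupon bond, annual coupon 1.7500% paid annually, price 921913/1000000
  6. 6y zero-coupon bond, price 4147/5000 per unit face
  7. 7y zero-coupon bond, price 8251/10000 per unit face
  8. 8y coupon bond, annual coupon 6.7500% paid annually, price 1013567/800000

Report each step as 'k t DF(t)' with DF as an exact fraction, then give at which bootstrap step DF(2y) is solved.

1 1 1939/2000
2 2 9601/10000
3 3 9211/10000
4 4 557/625
5 5 8417/10000
6 6 4147/5000
7 7 8251/10000
8 8 1981/2500
DF(2y) is solved at step 2

step 1 [1y] swap r/1=61/1939: DF=(1 − 61/1939·(0))/(1+61/1939) = 1939/2000 ≈ 0.969500
step 2 [2y] swap r/1=133/6432: DF=(1 − 133/6432·(0.969500))/(1+133/6432) = 9601/10000 ≈ 0.960100
step 3 [3y] swap r/1=789/28507: DF=(1 − 789/28507·(0.969500+0.960100))/(1+789/28507) = 9211/10000 ≈ 0.921100
step 4 [4y] zero: DF = P = 557/625 ≈ 0.891200
step 5 [5y] bond c/1=7/400: DF=(921913/1000000 − 7/400·(0.969500+0.960100+0.921100+0.891200))/(1+7/400) = 8417/10000 ≈ 0.841700
step 6 [6y] zero: DF = P = 4147/5000 ≈ 0.829400
step 7 [7y] zero: DF = P = 8251/10000 ≈ 0.825100
step 8 [8y] bond c/1=27/400: DF=(1013567/800000 − 27/400·(0.969500+0.960100+0.921100+0.891200+0.841700+0.829400+0.825100))/(1+27/400) = 1981/2500 ≈ 0.792400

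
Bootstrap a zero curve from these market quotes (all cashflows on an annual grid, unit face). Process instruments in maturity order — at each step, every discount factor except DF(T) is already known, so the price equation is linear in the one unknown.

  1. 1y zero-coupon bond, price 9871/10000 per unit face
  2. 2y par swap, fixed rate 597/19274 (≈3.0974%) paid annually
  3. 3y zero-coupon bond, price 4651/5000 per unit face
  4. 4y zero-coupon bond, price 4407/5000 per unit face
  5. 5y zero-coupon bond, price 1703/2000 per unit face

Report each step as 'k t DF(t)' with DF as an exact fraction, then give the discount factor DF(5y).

step 1 [1y] zero: DF = P = 9871/10000 ≈ 0.987100
step 2 [2y] swap r/1=597/19274: DF=(1 − 597/19274·(0.987100))/(1+597/19274) = 9403/10000 ≈ 0.940300
step 3 [3y] zero: DF = P = 4651/5000 ≈ 0.930200
step 4 [4y] zero: DF = P = 4407/5000 ≈ 0.881400
step 5 [5y] zero: DF = P = 1703/2000 ≈ 0.851500

1 1 9871/10000
2 2 9403/10000
3 3 4651/5000
4 4 4407/5000
5 5 1703/2000
DF(5y) = 1703/2000 ≈ 0.851500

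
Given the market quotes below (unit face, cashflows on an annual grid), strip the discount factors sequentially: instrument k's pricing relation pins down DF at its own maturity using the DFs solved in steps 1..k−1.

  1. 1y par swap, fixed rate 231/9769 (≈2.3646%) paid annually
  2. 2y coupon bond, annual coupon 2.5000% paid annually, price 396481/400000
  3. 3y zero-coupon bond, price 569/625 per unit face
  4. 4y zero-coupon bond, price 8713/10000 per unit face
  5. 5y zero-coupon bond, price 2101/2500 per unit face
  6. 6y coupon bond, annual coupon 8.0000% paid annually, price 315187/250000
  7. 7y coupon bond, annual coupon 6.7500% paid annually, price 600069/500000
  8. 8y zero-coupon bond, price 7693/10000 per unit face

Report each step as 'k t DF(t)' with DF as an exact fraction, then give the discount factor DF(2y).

1 1 9769/10000
2 2 1179/1250
3 3 569/625
4 4 8713/10000
5 5 2101/2500
6 6 8309/10000
7 7 1569/2000
8 8 7693/10000
DF(2y) = 1179/1250 ≈ 0.943200

step 1 [1y] swap r/1=231/9769: DF=(1 − 231/9769·(0))/(1+231/9769) = 9769/10000 ≈ 0.976900
step 2 [2y] bond c/1=1/40: DF=(396481/400000 − 1/40·(0.976900))/(1+1/40) = 1179/1250 ≈ 0.943200
step 3 [3y] zero: DF = P = 569/625 ≈ 0.910400
step 4 [4y] zero: DF = P = 8713/10000 ≈ 0.871300
step 5 [5y] zero: DF = P = 2101/2500 ≈ 0.840400
step 6 [6y] bond c/1=2/25: DF=(315187/250000 − 2/25·(0.976900+0.943200+0.910400+0.871300+0.840400))/(1+2/25) = 8309/10000 ≈ 0.830900
step 7 [7y] bond c/1=27/400: DF=(600069/500000 − 27/400·(0.976900+0.943200+0.910400+0.871300+0.840400+0.830900))/(1+27/400) = 1569/2000 ≈ 0.784500
step 8 [8y] zero: DF = P = 7693/10000 ≈ 0.769300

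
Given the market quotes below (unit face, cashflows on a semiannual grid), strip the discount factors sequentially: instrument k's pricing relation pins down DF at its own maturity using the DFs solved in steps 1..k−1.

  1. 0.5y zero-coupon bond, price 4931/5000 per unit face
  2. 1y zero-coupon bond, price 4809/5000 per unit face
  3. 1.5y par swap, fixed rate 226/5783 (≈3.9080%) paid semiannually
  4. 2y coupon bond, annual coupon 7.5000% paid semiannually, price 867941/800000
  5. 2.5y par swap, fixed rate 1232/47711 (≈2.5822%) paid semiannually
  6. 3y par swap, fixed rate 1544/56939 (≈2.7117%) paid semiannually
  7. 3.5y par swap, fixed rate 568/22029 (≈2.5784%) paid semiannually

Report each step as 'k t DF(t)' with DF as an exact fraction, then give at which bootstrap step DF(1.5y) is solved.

step 1 [0.5y] zero: DF = P = 4931/5000 ≈ 0.986200
step 2 [1y] zero: DF = P = 4809/5000 ≈ 0.961800
step 3 [1.5y] swap r/2=113/5783: DF=(1 − 113/5783·(0.986200+0.961800))/(1+113/5783) = 1887/2000 ≈ 0.943500
step 4 [2y] bond c/2=3/80: DF=(867941/800000 − 3/80·(0.986200+0.961800+0.943500))/(1+3/80) = 2353/2500 ≈ 0.941200
step 5 [2.5y] swap r/2=616/47711: DF=(1 − 616/47711·(0.986200+0.961800+0.943500+0.941200))/(1+616/47711) = 1173/1250 ≈ 0.938400
step 6 [3y] swap r/2=772/56939: DF=(1 − 772/56939·(0.986200+0.961800+0.943500+0.941200+0.938400))/(1+772/56939) = 2307/2500 ≈ 0.922800
step 7 [3.5y] swap r/2=284/22029: DF=(1 − 284/22029·(0.986200+0.961800+0.943500+0.941200+0.938400+0.922800))/(1+284/22029) = 2287/2500 ≈ 0.914800

1 1/2 4931/5000
2 1 4809/5000
3 3/2 1887/2000
4 2 2353/2500
5 5/2 1173/1250
6 3 2307/2500
7 7/2 2287/2500
DF(1.5y) is solved at step 3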